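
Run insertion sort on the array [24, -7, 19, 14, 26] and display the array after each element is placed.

First element 24 is already 'sorted'
Insert -7: shifted 1 elements -> [-7, 24, 19, 14, 26]
Insert 19: shifted 1 elements -> [-7, 19, 24, 14, 26]
Insert 14: shifted 2 elements -> [-7, 14, 19, 24, 26]
Insert 26: shifted 0 elements -> [-7, 14, 19, 24, 26]


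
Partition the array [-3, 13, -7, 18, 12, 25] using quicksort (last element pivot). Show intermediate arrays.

Partition 1: pivot=25 at index 5 -> [-3, 13, -7, 18, 12, 25]
Partition 2: pivot=12 at index 2 -> [-3, -7, 12, 18, 13, 25]
Partition 3: pivot=-7 at index 0 -> [-7, -3, 12, 18, 13, 25]
Partition 4: pivot=13 at index 3 -> [-7, -3, 12, 13, 18, 25]


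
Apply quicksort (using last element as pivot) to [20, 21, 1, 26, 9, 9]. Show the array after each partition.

Partition 1: pivot=9 at index 2 -> [1, 9, 9, 26, 21, 20]
Partition 2: pivot=9 at index 1 -> [1, 9, 9, 26, 21, 20]
Partition 3: pivot=20 at index 3 -> [1, 9, 9, 20, 21, 26]
Partition 4: pivot=26 at index 5 -> [1, 9, 9, 20, 21, 26]


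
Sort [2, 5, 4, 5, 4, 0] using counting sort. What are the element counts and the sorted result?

Count array: [1, 0, 1, 0, 2, 2]
(count[i] = number of elements equal to i)
Cumulative count: [1, 1, 2, 2, 4, 6]
Sorted: [0, 2, 4, 4, 5, 5]


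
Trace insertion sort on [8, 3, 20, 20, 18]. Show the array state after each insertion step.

First element 8 is already 'sorted'
Insert 3: shifted 1 elements -> [3, 8, 20, 20, 18]
Insert 20: shifted 0 elements -> [3, 8, 20, 20, 18]
Insert 20: shifted 0 elements -> [3, 8, 20, 20, 18]
Insert 18: shifted 2 elements -> [3, 8, 18, 20, 20]


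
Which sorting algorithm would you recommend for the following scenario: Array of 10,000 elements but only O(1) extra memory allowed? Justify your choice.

Best choice: Heapsort
Reason: Heapsort rearranges the array in place using O(1) auxiliary space and still guarantees O(n log n) time; quicksort partitions in place but needs Theta(log n) stack space for recursion (O(n) in the worst case), and mergesort requires O(n) auxiliary space


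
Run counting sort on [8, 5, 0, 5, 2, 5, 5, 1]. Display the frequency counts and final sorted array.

Count array: [1, 1, 1, 0, 0, 4, 0, 0, 1]
(count[i] = number of elements equal to i)
Cumulative count: [1, 2, 3, 3, 3, 7, 7, 7, 8]
Sorted: [0, 1, 2, 5, 5, 5, 5, 8]


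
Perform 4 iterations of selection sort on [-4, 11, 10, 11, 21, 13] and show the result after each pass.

Pass 1: Select minimum -4 at index 0, swap -> [-4, 11, 10, 11, 21, 13]
Pass 2: Select minimum 10 at index 2, swap -> [-4, 10, 11, 11, 21, 13]
Pass 3: Select minimum 11 at index 2, swap -> [-4, 10, 11, 11, 21, 13]
Pass 4: Select minimum 11 at index 3, swap -> [-4, 10, 11, 11, 21, 13]


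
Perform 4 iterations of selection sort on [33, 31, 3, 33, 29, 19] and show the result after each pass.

Pass 1: Select minimum 3 at index 2, swap -> [3, 31, 33, 33, 29, 19]
Pass 2: Select minimum 19 at index 5, swap -> [3, 19, 33, 33, 29, 31]
Pass 3: Select minimum 29 at index 4, swap -> [3, 19, 29, 33, 33, 31]
Pass 4: Select minimum 31 at index 5, swap -> [3, 19, 29, 31, 33, 33]


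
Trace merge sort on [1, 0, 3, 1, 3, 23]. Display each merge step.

Divide and conquer:
  Merge [0] + [3] -> [0, 3]
  Merge [1] + [0, 3] -> [0, 1, 3]
  Merge [3] + [23] -> [3, 23]
  Merge [1] + [3, 23] -> [1, 3, 23]
  Merge [0, 1, 3] + [1, 3, 23] -> [0, 1, 1, 3, 3, 23]


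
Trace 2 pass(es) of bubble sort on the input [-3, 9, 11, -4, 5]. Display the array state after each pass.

After pass 1: [-3, 9, -4, 5, 11] (2 swaps)
After pass 2: [-3, -4, 5, 9, 11] (2 swaps)
Total swaps: 4


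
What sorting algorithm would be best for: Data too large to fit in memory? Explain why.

Best choice: External merge sort
Reason: Minimizes disk I/O by sequential reads/writes


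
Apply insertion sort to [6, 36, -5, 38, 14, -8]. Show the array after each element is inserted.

First element 6 is already 'sorted'
Insert 36: shifted 0 elements -> [6, 36, -5, 38, 14, -8]
Insert -5: shifted 2 elements -> [-5, 6, 36, 38, 14, -8]
Insert 38: shifted 0 elements -> [-5, 6, 36, 38, 14, -8]
Insert 14: shifted 2 elements -> [-5, 6, 14, 36, 38, -8]
Insert -8: shifted 5 elements -> [-8, -5, 6, 14, 36, 38]


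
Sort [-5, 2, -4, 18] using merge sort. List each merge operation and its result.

Divide and conquer:
  Merge [-5] + [2] -> [-5, 2]
  Merge [-4] + [18] -> [-4, 18]
  Merge [-5, 2] + [-4, 18] -> [-5, -4, 2, 18]


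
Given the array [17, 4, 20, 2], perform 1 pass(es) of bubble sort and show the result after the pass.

After pass 1: [4, 17, 2, 20] (2 swaps)
Total swaps: 2


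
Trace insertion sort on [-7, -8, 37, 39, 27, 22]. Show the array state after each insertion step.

First element -7 is already 'sorted'
Insert -8: shifted 1 elements -> [-8, -7, 37, 39, 27, 22]
Insert 37: shifted 0 elements -> [-8, -7, 37, 39, 27, 22]
Insert 39: shifted 0 elements -> [-8, -7, 37, 39, 27, 22]
Insert 27: shifted 2 elements -> [-8, -7, 27, 37, 39, 22]
Insert 22: shifted 3 elements -> [-8, -7, 22, 27, 37, 39]


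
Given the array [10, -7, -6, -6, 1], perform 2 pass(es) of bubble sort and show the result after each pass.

After pass 1: [-7, -6, -6, 1, 10] (4 swaps)
After pass 2: [-7, -6, -6, 1, 10] (0 swaps)
Total swaps: 4


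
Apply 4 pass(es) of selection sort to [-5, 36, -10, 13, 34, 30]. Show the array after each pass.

Pass 1: Select minimum -10 at index 2, swap -> [-10, 36, -5, 13, 34, 30]
Pass 2: Select minimum -5 at index 2, swap -> [-10, -5, 36, 13, 34, 30]
Pass 3: Select minimum 13 at index 3, swap -> [-10, -5, 13, 36, 34, 30]
Pass 4: Select minimum 30 at index 5, swap -> [-10, -5, 13, 30, 34, 36]


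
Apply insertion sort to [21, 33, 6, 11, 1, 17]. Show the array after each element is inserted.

First element 21 is already 'sorted'
Insert 33: shifted 0 elements -> [21, 33, 6, 11, 1, 17]
Insert 6: shifted 2 elements -> [6, 21, 33, 11, 1, 17]
Insert 11: shifted 2 elements -> [6, 11, 21, 33, 1, 17]
Insert 1: shifted 4 elements -> [1, 6, 11, 21, 33, 17]
Insert 17: shifted 2 elements -> [1, 6, 11, 17, 21, 33]


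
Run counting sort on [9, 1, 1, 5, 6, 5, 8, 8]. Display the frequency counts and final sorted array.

Count array: [0, 2, 0, 0, 0, 2, 1, 0, 2, 1]
(count[i] = number of elements equal to i)
Cumulative count: [0, 2, 2, 2, 2, 4, 5, 5, 7, 8]
Sorted: [1, 1, 5, 5, 6, 8, 8, 9]


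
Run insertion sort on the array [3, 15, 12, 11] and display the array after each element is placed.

First element 3 is already 'sorted'
Insert 15: shifted 0 elements -> [3, 15, 12, 11]
Insert 12: shifted 1 elements -> [3, 12, 15, 11]
Insert 11: shifted 2 elements -> [3, 11, 12, 15]


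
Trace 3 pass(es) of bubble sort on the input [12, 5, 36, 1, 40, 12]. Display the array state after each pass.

After pass 1: [5, 12, 1, 36, 12, 40] (3 swaps)
After pass 2: [5, 1, 12, 12, 36, 40] (2 swaps)
After pass 3: [1, 5, 12, 12, 36, 40] (1 swaps)
Total swaps: 6


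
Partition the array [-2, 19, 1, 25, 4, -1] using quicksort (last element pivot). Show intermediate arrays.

Partition 1: pivot=-1 at index 1 -> [-2, -1, 1, 25, 4, 19]
Partition 2: pivot=19 at index 4 -> [-2, -1, 1, 4, 19, 25]
Partition 3: pivot=4 at index 3 -> [-2, -1, 1, 4, 19, 25]


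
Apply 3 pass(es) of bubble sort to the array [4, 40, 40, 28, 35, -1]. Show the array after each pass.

After pass 1: [4, 40, 28, 35, -1, 40] (3 swaps)
After pass 2: [4, 28, 35, -1, 40, 40] (3 swaps)
After pass 3: [4, 28, -1, 35, 40, 40] (1 swaps)
Total swaps: 7


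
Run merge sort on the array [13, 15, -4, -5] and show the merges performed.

Divide and conquer:
  Merge [13] + [15] -> [13, 15]
  Merge [-4] + [-5] -> [-5, -4]
  Merge [13, 15] + [-5, -4] -> [-5, -4, 13, 15]


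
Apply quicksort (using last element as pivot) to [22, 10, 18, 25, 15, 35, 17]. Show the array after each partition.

Partition 1: pivot=17 at index 2 -> [10, 15, 17, 25, 22, 35, 18]
Partition 2: pivot=15 at index 1 -> [10, 15, 17, 25, 22, 35, 18]
Partition 3: pivot=18 at index 3 -> [10, 15, 17, 18, 22, 35, 25]
Partition 4: pivot=25 at index 5 -> [10, 15, 17, 18, 22, 25, 35]


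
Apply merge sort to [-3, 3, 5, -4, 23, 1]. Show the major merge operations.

Divide and conquer:
  Merge [3] + [5] -> [3, 5]
  Merge [-3] + [3, 5] -> [-3, 3, 5]
  Merge [23] + [1] -> [1, 23]
  Merge [-4] + [1, 23] -> [-4, 1, 23]
  Merge [-3, 3, 5] + [-4, 1, 23] -> [-4, -3, 1, 3, 5, 23]


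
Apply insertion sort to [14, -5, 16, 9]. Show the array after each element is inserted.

First element 14 is already 'sorted'
Insert -5: shifted 1 elements -> [-5, 14, 16, 9]
Insert 16: shifted 0 elements -> [-5, 14, 16, 9]
Insert 9: shifted 2 elements -> [-5, 9, 14, 16]


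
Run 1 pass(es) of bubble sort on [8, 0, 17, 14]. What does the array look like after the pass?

After pass 1: [0, 8, 14, 17] (2 swaps)
Total swaps: 2


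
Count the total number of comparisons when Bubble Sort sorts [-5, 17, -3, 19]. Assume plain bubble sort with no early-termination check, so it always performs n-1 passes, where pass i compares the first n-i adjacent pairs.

Pass 1: compare adjacent pairs (0,1)..(2,3) = 3 comparison(s), 1 swap(s) -> [-5, -3, 17, 19]
Pass 2: compare adjacent pairs (0,1)..(1,2) = 2 comparison(s), 0 swap(s) -> [-5, -3, 17, 19]
Pass 3: compare adjacent pairs (0,1)..(0,1) = 1 comparison(s), 0 swap(s) -> [-5, -3, 17, 19]
Total comparisons: 3 + 2 + 1 = 6


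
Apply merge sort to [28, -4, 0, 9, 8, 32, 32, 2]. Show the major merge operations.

Divide and conquer:
  Merge [28] + [-4] -> [-4, 28]
  Merge [0] + [9] -> [0, 9]
  Merge [-4, 28] + [0, 9] -> [-4, 0, 9, 28]
  Merge [8] + [32] -> [8, 32]
  Merge [32] + [2] -> [2, 32]
  Merge [8, 32] + [2, 32] -> [2, 8, 32, 32]
  Merge [-4, 0, 9, 28] + [2, 8, 32, 32] -> [-4, 0, 2, 8, 9, 28, 32, 32]


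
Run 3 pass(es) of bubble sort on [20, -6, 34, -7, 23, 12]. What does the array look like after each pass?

After pass 1: [-6, 20, -7, 23, 12, 34] (4 swaps)
After pass 2: [-6, -7, 20, 12, 23, 34] (2 swaps)
After pass 3: [-7, -6, 12, 20, 23, 34] (2 swaps)
Total swaps: 8


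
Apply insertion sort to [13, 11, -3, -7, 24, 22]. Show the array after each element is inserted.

First element 13 is already 'sorted'
Insert 11: shifted 1 elements -> [11, 13, -3, -7, 24, 22]
Insert -3: shifted 2 elements -> [-3, 11, 13, -7, 24, 22]
Insert -7: shifted 3 elements -> [-7, -3, 11, 13, 24, 22]
Insert 24: shifted 0 elements -> [-7, -3, 11, 13, 24, 22]
Insert 22: shifted 1 elements -> [-7, -3, 11, 13, 22, 24]


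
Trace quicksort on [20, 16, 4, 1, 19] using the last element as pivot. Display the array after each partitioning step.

Partition 1: pivot=19 at index 3 -> [16, 4, 1, 19, 20]
Partition 2: pivot=1 at index 0 -> [1, 4, 16, 19, 20]
Partition 3: pivot=16 at index 2 -> [1, 4, 16, 19, 20]


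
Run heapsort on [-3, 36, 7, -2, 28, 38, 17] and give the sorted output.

Build heap: [38, 36, 17, -2, 28, 7, -3]
Extract 38: [36, 28, 17, -2, -3, 7, 38]
Extract 36: [28, 7, 17, -2, -3, 36, 38]
Extract 28: [17, 7, -3, -2, 28, 36, 38]
Extract 17: [7, -2, -3, 17, 28, 36, 38]
Extract 7: [-2, -3, 7, 17, 28, 36, 38]
Extract -2: [-3, -2, 7, 17, 28, 36, 38]


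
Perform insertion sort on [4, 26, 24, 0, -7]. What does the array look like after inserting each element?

First element 4 is already 'sorted'
Insert 26: shifted 0 elements -> [4, 26, 24, 0, -7]
Insert 24: shifted 1 elements -> [4, 24, 26, 0, -7]
Insert 0: shifted 3 elements -> [0, 4, 24, 26, -7]
Insert -7: shifted 4 elements -> [-7, 0, 4, 24, 26]


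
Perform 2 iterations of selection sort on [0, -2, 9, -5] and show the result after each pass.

Pass 1: Select minimum -5 at index 3, swap -> [-5, -2, 9, 0]
Pass 2: Select minimum -2 at index 1, swap -> [-5, -2, 9, 0]


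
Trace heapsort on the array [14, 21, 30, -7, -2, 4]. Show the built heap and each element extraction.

Build heap: [30, 21, 14, -7, -2, 4]
Extract 30: [21, 4, 14, -7, -2, 30]
Extract 21: [14, 4, -2, -7, 21, 30]
Extract 14: [4, -7, -2, 14, 21, 30]
Extract 4: [-2, -7, 4, 14, 21, 30]
Extract -2: [-7, -2, 4, 14, 21, 30]


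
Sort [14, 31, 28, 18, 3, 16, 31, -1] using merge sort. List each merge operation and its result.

Divide and conquer:
  Merge [14] + [31] -> [14, 31]
  Merge [28] + [18] -> [18, 28]
  Merge [14, 31] + [18, 28] -> [14, 18, 28, 31]
  Merge [3] + [16] -> [3, 16]
  Merge [31] + [-1] -> [-1, 31]
  Merge [3, 16] + [-1, 31] -> [-1, 3, 16, 31]
  Merge [14, 18, 28, 31] + [-1, 3, 16, 31] -> [-1, 3, 14, 16, 18, 28, 31, 31]


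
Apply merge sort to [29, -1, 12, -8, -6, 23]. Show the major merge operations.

Divide and conquer:
  Merge [-1] + [12] -> [-1, 12]
  Merge [29] + [-1, 12] -> [-1, 12, 29]
  Merge [-6] + [23] -> [-6, 23]
  Merge [-8] + [-6, 23] -> [-8, -6, 23]
  Merge [-1, 12, 29] + [-8, -6, 23] -> [-8, -6, -1, 12, 23, 29]


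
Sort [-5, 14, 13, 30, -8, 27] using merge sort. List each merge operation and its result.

Divide and conquer:
  Merge [14] + [13] -> [13, 14]
  Merge [-5] + [13, 14] -> [-5, 13, 14]
  Merge [-8] + [27] -> [-8, 27]
  Merge [30] + [-8, 27] -> [-8, 27, 30]
  Merge [-5, 13, 14] + [-8, 27, 30] -> [-8, -5, 13, 14, 27, 30]


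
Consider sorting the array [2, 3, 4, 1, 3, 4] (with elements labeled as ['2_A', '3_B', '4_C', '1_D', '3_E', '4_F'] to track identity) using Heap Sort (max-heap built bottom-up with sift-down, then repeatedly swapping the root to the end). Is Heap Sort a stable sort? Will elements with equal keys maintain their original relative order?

Trace Heap Sort on the labeled array (the key is the number; the letter only tracks identity):
  Build max-heap: [4_C, 3_B, 4_F, 1_D, 3_E, 2_A]
  Swap root 4_C to index 5, re-heapify first 5 -> [4_F, 3_B, 2_A, 1_D, 3_E, 4_C]
  Swap root 4_F to index 4, re-heapify first 4 -> [3_E, 3_B, 2_A, 1_D, 4_F, 4_C]
  Swap root 3_E to index 3, re-heapify first 3 -> [3_B, 1_D, 2_A, 3_E, 4_F, 4_C]
  Swap root 3_B to index 2, re-heapify first 2 -> [2_A, 1_D, 3_B, 3_E, 4_F, 4_C]
  Swap root 2_A to index 1, re-heapify first 1 -> [1_D, 2_A, 3_B, 3_E, 4_F, 4_C]
Final order: [1_D, 2_A, 3_B, 3_E, 4_F, 4_C]
Equal keys:
  value 3: originally 3_B, 3_E; after sorting 3_B, 3_E -> order preserved
  value 4: originally 4_C, 4_F; after sorting 4_F, 4_C -> order changed
Equal keys were reordered, so Heap Sort is not stable: heap construction and root-to-end swaps move elements without regard to the original order of equal keys. (One such input is enough; an unstable sort may happen to preserve order on other inputs, but it gives no guarantee.)
Answer: Not stable


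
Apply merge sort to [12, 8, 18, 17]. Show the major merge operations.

Divide and conquer:
  Merge [12] + [8] -> [8, 12]
  Merge [18] + [17] -> [17, 18]
  Merge [8, 12] + [17, 18] -> [8, 12, 17, 18]


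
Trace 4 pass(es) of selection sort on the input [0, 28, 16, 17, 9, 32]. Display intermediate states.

Pass 1: Select minimum 0 at index 0, swap -> [0, 28, 16, 17, 9, 32]
Pass 2: Select minimum 9 at index 4, swap -> [0, 9, 16, 17, 28, 32]
Pass 3: Select minimum 16 at index 2, swap -> [0, 9, 16, 17, 28, 32]
Pass 4: Select minimum 17 at index 3, swap -> [0, 9, 16, 17, 28, 32]


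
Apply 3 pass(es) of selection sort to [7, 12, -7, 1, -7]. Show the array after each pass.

Pass 1: Select minimum -7 at index 2, swap -> [-7, 12, 7, 1, -7]
Pass 2: Select minimum -7 at index 4, swap -> [-7, -7, 7, 1, 12]
Pass 3: Select minimum 1 at index 3, swap -> [-7, -7, 1, 7, 12]


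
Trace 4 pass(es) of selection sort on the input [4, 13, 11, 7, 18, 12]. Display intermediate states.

Pass 1: Select minimum 4 at index 0, swap -> [4, 13, 11, 7, 18, 12]
Pass 2: Select minimum 7 at index 3, swap -> [4, 7, 11, 13, 18, 12]
Pass 3: Select minimum 11 at index 2, swap -> [4, 7, 11, 13, 18, 12]
Pass 4: Select minimum 12 at index 5, swap -> [4, 7, 11, 12, 18, 13]


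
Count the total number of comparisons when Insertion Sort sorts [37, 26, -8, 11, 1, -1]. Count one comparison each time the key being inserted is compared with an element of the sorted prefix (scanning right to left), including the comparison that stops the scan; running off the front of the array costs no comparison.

Insert 26: 37 > 26 (shift), reached front = 1 comparison(s) -> [26, 37, -8, 11, 1, -1]
Insert -8: 37 > -8 (shift), 26 > -8 (shift), reached front = 2 comparison(s) -> [-8, 26, 37, 11, 1, -1]
Insert 11: 37 > 11 (shift), 26 > 11 (shift), -8 <= 11 (stop) = 3 comparison(s) -> [-8, 11, 26, 37, 1, -1]
Insert 1: 37 > 1 (shift), 26 > 1 (shift), 11 > 1 (shift), -8 <= 1 (stop) = 4 comparison(s) -> [-8, 1, 11, 26, 37, -1]
Insert -1: 37 > -1 (shift), 26 > -1 (shift), 11 > -1 (shift), 1 > -1 (shift), -8 <= -1 (stop) = 5 comparison(s) -> [-8, -1, 1, 11, 26, 37]
Total comparisons: 1 + 2 + 3 + 4 + 5 = 15


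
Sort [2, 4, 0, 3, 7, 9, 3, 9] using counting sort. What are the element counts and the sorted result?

Count array: [1, 0, 1, 2, 1, 0, 0, 1, 0, 2]
(count[i] = number of elements equal to i)
Cumulative count: [1, 1, 2, 4, 5, 5, 5, 6, 6, 8]
Sorted: [0, 2, 3, 3, 4, 7, 9, 9]


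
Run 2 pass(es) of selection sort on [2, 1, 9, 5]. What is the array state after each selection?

Pass 1: Select minimum 1 at index 1, swap -> [1, 2, 9, 5]
Pass 2: Select minimum 2 at index 1, swap -> [1, 2, 9, 5]


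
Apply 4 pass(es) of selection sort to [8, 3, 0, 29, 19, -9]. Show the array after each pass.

Pass 1: Select minimum -9 at index 5, swap -> [-9, 3, 0, 29, 19, 8]
Pass 2: Select minimum 0 at index 2, swap -> [-9, 0, 3, 29, 19, 8]
Pass 3: Select minimum 3 at index 2, swap -> [-9, 0, 3, 29, 19, 8]
Pass 4: Select minimum 8 at index 5, swap -> [-9, 0, 3, 8, 19, 29]


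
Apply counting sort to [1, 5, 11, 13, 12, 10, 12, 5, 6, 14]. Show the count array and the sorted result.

Count array: [0, 1, 0, 0, 0, 2, 1, 0, 0, 0, 1, 1, 2, 1, 1]
(count[i] = number of elements equal to i)
Cumulative count: [0, 1, 1, 1, 1, 3, 4, 4, 4, 4, 5, 6, 8, 9, 10]
Sorted: [1, 5, 5, 6, 10, 11, 12, 12, 13, 14]


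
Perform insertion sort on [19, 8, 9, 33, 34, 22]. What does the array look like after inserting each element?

First element 19 is already 'sorted'
Insert 8: shifted 1 elements -> [8, 19, 9, 33, 34, 22]
Insert 9: shifted 1 elements -> [8, 9, 19, 33, 34, 22]
Insert 33: shifted 0 elements -> [8, 9, 19, 33, 34, 22]
Insert 34: shifted 0 elements -> [8, 9, 19, 33, 34, 22]
Insert 22: shifted 2 elements -> [8, 9, 19, 22, 33, 34]


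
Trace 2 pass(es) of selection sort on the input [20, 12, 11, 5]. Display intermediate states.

Pass 1: Select minimum 5 at index 3, swap -> [5, 12, 11, 20]
Pass 2: Select minimum 11 at index 2, swap -> [5, 11, 12, 20]


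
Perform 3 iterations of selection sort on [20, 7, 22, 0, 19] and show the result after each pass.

Pass 1: Select minimum 0 at index 3, swap -> [0, 7, 22, 20, 19]
Pass 2: Select minimum 7 at index 1, swap -> [0, 7, 22, 20, 19]
Pass 3: Select minimum 19 at index 4, swap -> [0, 7, 19, 20, 22]


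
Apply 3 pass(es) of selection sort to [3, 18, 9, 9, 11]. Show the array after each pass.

Pass 1: Select minimum 3 at index 0, swap -> [3, 18, 9, 9, 11]
Pass 2: Select minimum 9 at index 2, swap -> [3, 9, 18, 9, 11]
Pass 3: Select minimum 9 at index 3, swap -> [3, 9, 9, 18, 11]


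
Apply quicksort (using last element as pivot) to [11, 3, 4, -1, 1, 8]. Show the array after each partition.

Partition 1: pivot=8 at index 4 -> [3, 4, -1, 1, 8, 11]
Partition 2: pivot=1 at index 1 -> [-1, 1, 3, 4, 8, 11]
Partition 3: pivot=4 at index 3 -> [-1, 1, 3, 4, 8, 11]


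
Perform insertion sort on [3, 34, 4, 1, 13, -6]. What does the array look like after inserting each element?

First element 3 is already 'sorted'
Insert 34: shifted 0 elements -> [3, 34, 4, 1, 13, -6]
Insert 4: shifted 1 elements -> [3, 4, 34, 1, 13, -6]
Insert 1: shifted 3 elements -> [1, 3, 4, 34, 13, -6]
Insert 13: shifted 1 elements -> [1, 3, 4, 13, 34, -6]
Insert -6: shifted 5 elements -> [-6, 1, 3, 4, 13, 34]


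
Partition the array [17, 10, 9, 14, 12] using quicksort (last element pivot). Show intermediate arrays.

Partition 1: pivot=12 at index 2 -> [10, 9, 12, 14, 17]
Partition 2: pivot=9 at index 0 -> [9, 10, 12, 14, 17]
Partition 3: pivot=17 at index 4 -> [9, 10, 12, 14, 17]


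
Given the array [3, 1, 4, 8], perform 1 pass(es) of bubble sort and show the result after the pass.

After pass 1: [1, 3, 4, 8] (1 swaps)
Total swaps: 1


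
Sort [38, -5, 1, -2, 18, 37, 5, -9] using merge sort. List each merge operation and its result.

Divide and conquer:
  Merge [38] + [-5] -> [-5, 38]
  Merge [1] + [-2] -> [-2, 1]
  Merge [-5, 38] + [-2, 1] -> [-5, -2, 1, 38]
  Merge [18] + [37] -> [18, 37]
  Merge [5] + [-9] -> [-9, 5]
  Merge [18, 37] + [-9, 5] -> [-9, 5, 18, 37]
  Merge [-5, -2, 1, 38] + [-9, 5, 18, 37] -> [-9, -5, -2, 1, 5, 18, 37, 38]


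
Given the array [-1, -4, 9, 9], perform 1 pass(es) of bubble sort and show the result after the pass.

After pass 1: [-4, -1, 9, 9] (1 swaps)
Total swaps: 1


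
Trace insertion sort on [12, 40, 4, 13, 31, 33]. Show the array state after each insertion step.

First element 12 is already 'sorted'
Insert 40: shifted 0 elements -> [12, 40, 4, 13, 31, 33]
Insert 4: shifted 2 elements -> [4, 12, 40, 13, 31, 33]
Insert 13: shifted 1 elements -> [4, 12, 13, 40, 31, 33]
Insert 31: shifted 1 elements -> [4, 12, 13, 31, 40, 33]
Insert 33: shifted 1 elements -> [4, 12, 13, 31, 33, 40]


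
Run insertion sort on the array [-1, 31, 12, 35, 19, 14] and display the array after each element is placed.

First element -1 is already 'sorted'
Insert 31: shifted 0 elements -> [-1, 31, 12, 35, 19, 14]
Insert 12: shifted 1 elements -> [-1, 12, 31, 35, 19, 14]
Insert 35: shifted 0 elements -> [-1, 12, 31, 35, 19, 14]
Insert 19: shifted 2 elements -> [-1, 12, 19, 31, 35, 14]
Insert 14: shifted 3 elements -> [-1, 12, 14, 19, 31, 35]


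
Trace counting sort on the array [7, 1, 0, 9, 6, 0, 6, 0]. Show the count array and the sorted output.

Count array: [3, 1, 0, 0, 0, 0, 2, 1, 0, 1]
(count[i] = number of elements equal to i)
Cumulative count: [3, 4, 4, 4, 4, 4, 6, 7, 7, 8]
Sorted: [0, 0, 0, 1, 6, 6, 7, 9]


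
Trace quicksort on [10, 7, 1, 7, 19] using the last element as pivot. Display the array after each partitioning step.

Partition 1: pivot=19 at index 4 -> [10, 7, 1, 7, 19]
Partition 2: pivot=7 at index 2 -> [7, 1, 7, 10, 19]
Partition 3: pivot=1 at index 0 -> [1, 7, 7, 10, 19]


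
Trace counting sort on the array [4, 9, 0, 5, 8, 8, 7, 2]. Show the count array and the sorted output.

Count array: [1, 0, 1, 0, 1, 1, 0, 1, 2, 1]
(count[i] = number of elements equal to i)
Cumulative count: [1, 1, 2, 2, 3, 4, 4, 5, 7, 8]
Sorted: [0, 2, 4, 5, 7, 8, 8, 9]


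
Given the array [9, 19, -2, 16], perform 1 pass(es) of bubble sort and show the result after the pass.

After pass 1: [9, -2, 16, 19] (2 swaps)
Total swaps: 2


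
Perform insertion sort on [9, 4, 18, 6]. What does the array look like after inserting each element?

First element 9 is already 'sorted'
Insert 4: shifted 1 elements -> [4, 9, 18, 6]
Insert 18: shifted 0 elements -> [4, 9, 18, 6]
Insert 6: shifted 2 elements -> [4, 6, 9, 18]


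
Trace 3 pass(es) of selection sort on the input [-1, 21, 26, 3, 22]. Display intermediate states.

Pass 1: Select minimum -1 at index 0, swap -> [-1, 21, 26, 3, 22]
Pass 2: Select minimum 3 at index 3, swap -> [-1, 3, 26, 21, 22]
Pass 3: Select minimum 21 at index 3, swap -> [-1, 3, 21, 26, 22]


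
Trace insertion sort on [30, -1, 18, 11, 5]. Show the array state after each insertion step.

First element 30 is already 'sorted'
Insert -1: shifted 1 elements -> [-1, 30, 18, 11, 5]
Insert 18: shifted 1 elements -> [-1, 18, 30, 11, 5]
Insert 11: shifted 2 elements -> [-1, 11, 18, 30, 5]
Insert 5: shifted 3 elements -> [-1, 5, 11, 18, 30]


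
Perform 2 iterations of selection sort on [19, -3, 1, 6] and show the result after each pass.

Pass 1: Select minimum -3 at index 1, swap -> [-3, 19, 1, 6]
Pass 2: Select minimum 1 at index 2, swap -> [-3, 1, 19, 6]


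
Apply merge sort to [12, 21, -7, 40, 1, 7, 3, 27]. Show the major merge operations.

Divide and conquer:
  Merge [12] + [21] -> [12, 21]
  Merge [-7] + [40] -> [-7, 40]
  Merge [12, 21] + [-7, 40] -> [-7, 12, 21, 40]
  Merge [1] + [7] -> [1, 7]
  Merge [3] + [27] -> [3, 27]
  Merge [1, 7] + [3, 27] -> [1, 3, 7, 27]
  Merge [-7, 12, 21, 40] + [1, 3, 7, 27] -> [-7, 1, 3, 7, 12, 21, 27, 40]


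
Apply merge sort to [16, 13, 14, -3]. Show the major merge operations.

Divide and conquer:
  Merge [16] + [13] -> [13, 16]
  Merge [14] + [-3] -> [-3, 14]
  Merge [13, 16] + [-3, 14] -> [-3, 13, 14, 16]


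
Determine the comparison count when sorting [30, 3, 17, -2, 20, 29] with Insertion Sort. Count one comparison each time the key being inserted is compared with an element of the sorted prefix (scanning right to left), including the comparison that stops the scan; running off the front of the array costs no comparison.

Insert 3: 30 > 3 (shift), reached front = 1 comparison(s) -> [3, 30, 17, -2, 20, 29]
Insert 17: 30 > 17 (shift), 3 <= 17 (stop) = 2 comparison(s) -> [3, 17, 30, -2, 20, 29]
Insert -2: 30 > -2 (shift), 17 > -2 (shift), 3 > -2 (shift), reached front = 3 comparison(s) -> [-2, 3, 17, 30, 20, 29]
Insert 20: 30 > 20 (shift), 17 <= 20 (stop) = 2 comparison(s) -> [-2, 3, 17, 20, 30, 29]
Insert 29: 30 > 29 (shift), 20 <= 29 (stop) = 2 comparison(s) -> [-2, 3, 17, 20, 29, 30]
Total comparisons: 1 + 2 + 3 + 2 + 2 = 10


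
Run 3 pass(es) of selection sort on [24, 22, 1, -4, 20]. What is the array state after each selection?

Pass 1: Select minimum -4 at index 3, swap -> [-4, 22, 1, 24, 20]
Pass 2: Select minimum 1 at index 2, swap -> [-4, 1, 22, 24, 20]
Pass 3: Select minimum 20 at index 4, swap -> [-4, 1, 20, 24, 22]


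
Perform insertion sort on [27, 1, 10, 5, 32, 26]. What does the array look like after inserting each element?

First element 27 is already 'sorted'
Insert 1: shifted 1 elements -> [1, 27, 10, 5, 32, 26]
Insert 10: shifted 1 elements -> [1, 10, 27, 5, 32, 26]
Insert 5: shifted 2 elements -> [1, 5, 10, 27, 32, 26]
Insert 32: shifted 0 elements -> [1, 5, 10, 27, 32, 26]
Insert 26: shifted 2 elements -> [1, 5, 10, 26, 27, 32]


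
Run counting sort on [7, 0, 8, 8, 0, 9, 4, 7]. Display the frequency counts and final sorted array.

Count array: [2, 0, 0, 0, 1, 0, 0, 2, 2, 1]
(count[i] = number of elements equal to i)
Cumulative count: [2, 2, 2, 2, 3, 3, 3, 5, 7, 8]
Sorted: [0, 0, 4, 7, 7, 8, 8, 9]


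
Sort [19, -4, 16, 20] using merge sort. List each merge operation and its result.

Divide and conquer:
  Merge [19] + [-4] -> [-4, 19]
  Merge [16] + [20] -> [16, 20]
  Merge [-4, 19] + [16, 20] -> [-4, 16, 19, 20]


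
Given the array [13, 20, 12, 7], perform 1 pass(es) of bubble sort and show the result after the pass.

After pass 1: [13, 12, 7, 20] (2 swaps)
Total swaps: 2


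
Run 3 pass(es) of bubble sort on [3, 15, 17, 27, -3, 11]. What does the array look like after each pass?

After pass 1: [3, 15, 17, -3, 11, 27] (2 swaps)
After pass 2: [3, 15, -3, 11, 17, 27] (2 swaps)
After pass 3: [3, -3, 11, 15, 17, 27] (2 swaps)
Total swaps: 6


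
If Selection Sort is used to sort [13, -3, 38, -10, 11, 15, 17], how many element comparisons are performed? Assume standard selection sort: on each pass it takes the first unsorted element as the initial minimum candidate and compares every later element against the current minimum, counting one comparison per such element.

Pass 1: scan indices 1..6 for the minimum = 6 comparison(s); min is -10, place at index 0 -> [-10, -3, 38, 13, 11, 15, 17]
Pass 2: scan indices 2..6 for the minimum = 5 comparison(s); min is -3, place at index 1 -> [-10, -3, 38, 13, 11, 15, 17]
Pass 3: scan indices 3..6 for the minimum = 4 comparison(s); min is 11, place at index 2 -> [-10, -3, 11, 13, 38, 15, 17]
Pass 4: scan indices 4..6 for the minimum = 3 comparison(s); min is 13, place at index 3 -> [-10, -3, 11, 13, 38, 15, 17]
Pass 5: scan indices 5..6 for the minimum = 2 comparison(s); min is 15, place at index 4 -> [-10, -3, 11, 13, 15, 38, 17]
Pass 6: scan indices 6..6 for the minimum = 1 comparison(s); min is 17, place at index 5 -> [-10, -3, 11, 13, 15, 17, 38]
Selection sort always scans the whole unsorted suffix, so the count is (n-1) + (n-2) + ... + 1 = n(n-1)/2 = 7*6/2 = 21 regardless of the input order.
Total comparisons: 6 + 5 + 4 + 3 + 2 + 1 = 21


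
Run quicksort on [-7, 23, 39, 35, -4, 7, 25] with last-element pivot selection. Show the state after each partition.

Partition 1: pivot=25 at index 4 -> [-7, 23, -4, 7, 25, 35, 39]
Partition 2: pivot=7 at index 2 -> [-7, -4, 7, 23, 25, 35, 39]
Partition 3: pivot=-4 at index 1 -> [-7, -4, 7, 23, 25, 35, 39]
Partition 4: pivot=39 at index 6 -> [-7, -4, 7, 23, 25, 35, 39]


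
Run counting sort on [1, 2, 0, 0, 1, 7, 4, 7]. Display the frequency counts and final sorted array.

Count array: [2, 2, 1, 0, 1, 0, 0, 2]
(count[i] = number of elements equal to i)
Cumulative count: [2, 4, 5, 5, 6, 6, 6, 8]
Sorted: [0, 0, 1, 1, 2, 4, 7, 7]


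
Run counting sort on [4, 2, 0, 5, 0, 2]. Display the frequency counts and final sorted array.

Count array: [2, 0, 2, 0, 1, 1]
(count[i] = number of elements equal to i)
Cumulative count: [2, 2, 4, 4, 5, 6]
Sorted: [0, 0, 2, 2, 4, 5]


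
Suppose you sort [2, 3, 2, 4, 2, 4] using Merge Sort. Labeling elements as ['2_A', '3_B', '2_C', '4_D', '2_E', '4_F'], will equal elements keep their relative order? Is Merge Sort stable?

Trace Merge Sort on the labeled array (the key is the number; the letter only tracks identity):
  Merge [3_B] + [2_C] -> [2_C, 3_B]
  Merge [2_A] + [2_C, 3_B] -> [2_A, 2_C, 3_B]
  Merge [2_E] + [4_F] -> [2_E, 4_F]
  Merge [4_D] + [2_E, 4_F] -> [2_E, 4_D, 4_F]
  Merge [2_A, 2_C, 3_B] + [2_E, 4_D, 4_F] -> [2_A, 2_C, 2_E, 3_B, 4_D, 4_F]
Final order: [2_A, 2_C, 2_E, 3_B, 4_D, 4_F]
Equal keys:
  value 2: originally 2_A, 2_C, 2_E; after sorting 2_A, 2_C, 2_E -> order preserved
  value 4: originally 4_D, 4_F; after sorting 4_D, 4_F -> order preserved
All equal keys kept their original relative order. Merge Sort is stable: when the heads of the two halves are equal the merge takes from the left half first.
Answer: Stable


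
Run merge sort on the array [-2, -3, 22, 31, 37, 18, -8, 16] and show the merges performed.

Divide and conquer:
  Merge [-2] + [-3] -> [-3, -2]
  Merge [22] + [31] -> [22, 31]
  Merge [-3, -2] + [22, 31] -> [-3, -2, 22, 31]
  Merge [37] + [18] -> [18, 37]
  Merge [-8] + [16] -> [-8, 16]
  Merge [18, 37] + [-8, 16] -> [-8, 16, 18, 37]
  Merge [-3, -2, 22, 31] + [-8, 16, 18, 37] -> [-8, -3, -2, 16, 18, 22, 31, 37]


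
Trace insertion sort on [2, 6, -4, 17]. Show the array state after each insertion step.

First element 2 is already 'sorted'
Insert 6: shifted 0 elements -> [2, 6, -4, 17]
Insert -4: shifted 2 elements -> [-4, 2, 6, 17]
Insert 17: shifted 0 elements -> [-4, 2, 6, 17]


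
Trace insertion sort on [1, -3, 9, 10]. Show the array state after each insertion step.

First element 1 is already 'sorted'
Insert -3: shifted 1 elements -> [-3, 1, 9, 10]
Insert 9: shifted 0 elements -> [-3, 1, 9, 10]
Insert 10: shifted 0 elements -> [-3, 1, 9, 10]


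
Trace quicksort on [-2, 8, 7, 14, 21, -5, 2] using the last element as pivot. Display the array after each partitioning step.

Partition 1: pivot=2 at index 2 -> [-2, -5, 2, 14, 21, 8, 7]
Partition 2: pivot=-5 at index 0 -> [-5, -2, 2, 14, 21, 8, 7]
Partition 3: pivot=7 at index 3 -> [-5, -2, 2, 7, 21, 8, 14]
Partition 4: pivot=14 at index 5 -> [-5, -2, 2, 7, 8, 14, 21]


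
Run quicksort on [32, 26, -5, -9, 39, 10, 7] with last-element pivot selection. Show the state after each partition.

Partition 1: pivot=7 at index 2 -> [-5, -9, 7, 26, 39, 10, 32]
Partition 2: pivot=-9 at index 0 -> [-9, -5, 7, 26, 39, 10, 32]
Partition 3: pivot=32 at index 5 -> [-9, -5, 7, 26, 10, 32, 39]
Partition 4: pivot=10 at index 3 -> [-9, -5, 7, 10, 26, 32, 39]


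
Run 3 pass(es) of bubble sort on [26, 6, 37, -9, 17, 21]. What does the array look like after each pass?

After pass 1: [6, 26, -9, 17, 21, 37] (4 swaps)
After pass 2: [6, -9, 17, 21, 26, 37] (3 swaps)
After pass 3: [-9, 6, 17, 21, 26, 37] (1 swaps)
Total swaps: 8


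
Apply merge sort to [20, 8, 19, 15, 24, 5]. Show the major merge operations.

Divide and conquer:
  Merge [8] + [19] -> [8, 19]
  Merge [20] + [8, 19] -> [8, 19, 20]
  Merge [24] + [5] -> [5, 24]
  Merge [15] + [5, 24] -> [5, 15, 24]
  Merge [8, 19, 20] + [5, 15, 24] -> [5, 8, 15, 19, 20, 24]


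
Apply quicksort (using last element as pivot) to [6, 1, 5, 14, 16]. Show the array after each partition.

Partition 1: pivot=16 at index 4 -> [6, 1, 5, 14, 16]
Partition 2: pivot=14 at index 3 -> [6, 1, 5, 14, 16]
Partition 3: pivot=5 at index 1 -> [1, 5, 6, 14, 16]


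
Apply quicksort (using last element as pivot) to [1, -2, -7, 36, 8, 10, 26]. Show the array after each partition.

Partition 1: pivot=26 at index 5 -> [1, -2, -7, 8, 10, 26, 36]
Partition 2: pivot=10 at index 4 -> [1, -2, -7, 8, 10, 26, 36]
Partition 3: pivot=8 at index 3 -> [1, -2, -7, 8, 10, 26, 36]
Partition 4: pivot=-7 at index 0 -> [-7, -2, 1, 8, 10, 26, 36]
Partition 5: pivot=1 at index 2 -> [-7, -2, 1, 8, 10, 26, 36]


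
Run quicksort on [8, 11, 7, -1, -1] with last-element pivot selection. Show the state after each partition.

Partition 1: pivot=-1 at index 1 -> [-1, -1, 7, 8, 11]
Partition 2: pivot=11 at index 4 -> [-1, -1, 7, 8, 11]
Partition 3: pivot=8 at index 3 -> [-1, -1, 7, 8, 11]


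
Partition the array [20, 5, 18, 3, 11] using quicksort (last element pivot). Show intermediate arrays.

Partition 1: pivot=11 at index 2 -> [5, 3, 11, 20, 18]
Partition 2: pivot=3 at index 0 -> [3, 5, 11, 20, 18]
Partition 3: pivot=18 at index 3 -> [3, 5, 11, 18, 20]


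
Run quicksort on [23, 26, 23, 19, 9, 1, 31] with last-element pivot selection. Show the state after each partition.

Partition 1: pivot=31 at index 6 -> [23, 26, 23, 19, 9, 1, 31]
Partition 2: pivot=1 at index 0 -> [1, 26, 23, 19, 9, 23, 31]
Partition 3: pivot=23 at index 4 -> [1, 23, 19, 9, 23, 26, 31]
Partition 4: pivot=9 at index 1 -> [1, 9, 19, 23, 23, 26, 31]
Partition 5: pivot=23 at index 3 -> [1, 9, 19, 23, 23, 26, 31]


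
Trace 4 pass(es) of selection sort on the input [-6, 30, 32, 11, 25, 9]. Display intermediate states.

Pass 1: Select minimum -6 at index 0, swap -> [-6, 30, 32, 11, 25, 9]
Pass 2: Select minimum 9 at index 5, swap -> [-6, 9, 32, 11, 25, 30]
Pass 3: Select minimum 11 at index 3, swap -> [-6, 9, 11, 32, 25, 30]
Pass 4: Select minimum 25 at index 4, swap -> [-6, 9, 11, 25, 32, 30]


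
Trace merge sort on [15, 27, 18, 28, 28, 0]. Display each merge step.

Divide and conquer:
  Merge [27] + [18] -> [18, 27]
  Merge [15] + [18, 27] -> [15, 18, 27]
  Merge [28] + [0] -> [0, 28]
  Merge [28] + [0, 28] -> [0, 28, 28]
  Merge [15, 18, 27] + [0, 28, 28] -> [0, 15, 18, 27, 28, 28]


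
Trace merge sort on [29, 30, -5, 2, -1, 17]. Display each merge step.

Divide and conquer:
  Merge [30] + [-5] -> [-5, 30]
  Merge [29] + [-5, 30] -> [-5, 29, 30]
  Merge [-1] + [17] -> [-1, 17]
  Merge [2] + [-1, 17] -> [-1, 2, 17]
  Merge [-5, 29, 30] + [-1, 2, 17] -> [-5, -1, 2, 17, 29, 30]


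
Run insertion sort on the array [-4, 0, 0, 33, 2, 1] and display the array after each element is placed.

First element -4 is already 'sorted'
Insert 0: shifted 0 elements -> [-4, 0, 0, 33, 2, 1]
Insert 0: shifted 0 elements -> [-4, 0, 0, 33, 2, 1]
Insert 33: shifted 0 elements -> [-4, 0, 0, 33, 2, 1]
Insert 2: shifted 1 elements -> [-4, 0, 0, 2, 33, 1]
Insert 1: shifted 2 elements -> [-4, 0, 0, 1, 2, 33]


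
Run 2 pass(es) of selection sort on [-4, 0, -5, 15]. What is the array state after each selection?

Pass 1: Select minimum -5 at index 2, swap -> [-5, 0, -4, 15]
Pass 2: Select minimum -4 at index 2, swap -> [-5, -4, 0, 15]


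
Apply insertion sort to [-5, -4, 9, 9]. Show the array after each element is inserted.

First element -5 is already 'sorted'
Insert -4: shifted 0 elements -> [-5, -4, 9, 9]
Insert 9: shifted 0 elements -> [-5, -4, 9, 9]
Insert 9: shifted 0 elements -> [-5, -4, 9, 9]


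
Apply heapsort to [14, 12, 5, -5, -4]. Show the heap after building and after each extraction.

Build heap: [14, 12, 5, -5, -4]
Extract 14: [12, -4, 5, -5, 14]
Extract 12: [5, -4, -5, 12, 14]
Extract 5: [-4, -5, 5, 12, 14]
Extract -4: [-5, -4, 5, 12, 14]


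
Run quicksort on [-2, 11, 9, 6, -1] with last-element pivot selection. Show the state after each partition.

Partition 1: pivot=-1 at index 1 -> [-2, -1, 9, 6, 11]
Partition 2: pivot=11 at index 4 -> [-2, -1, 9, 6, 11]
Partition 3: pivot=6 at index 2 -> [-2, -1, 6, 9, 11]


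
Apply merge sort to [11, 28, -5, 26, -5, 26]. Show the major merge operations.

Divide and conquer:
  Merge [28] + [-5] -> [-5, 28]
  Merge [11] + [-5, 28] -> [-5, 11, 28]
  Merge [-5] + [26] -> [-5, 26]
  Merge [26] + [-5, 26] -> [-5, 26, 26]
  Merge [-5, 11, 28] + [-5, 26, 26] -> [-5, -5, 11, 26, 26, 28]


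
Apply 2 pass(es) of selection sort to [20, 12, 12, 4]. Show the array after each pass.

Pass 1: Select minimum 4 at index 3, swap -> [4, 12, 12, 20]
Pass 2: Select minimum 12 at index 1, swap -> [4, 12, 12, 20]


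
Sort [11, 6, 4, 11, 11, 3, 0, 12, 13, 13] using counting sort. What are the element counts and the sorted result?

Count array: [1, 0, 0, 1, 1, 0, 1, 0, 0, 0, 0, 3, 1, 2]
(count[i] = number of elements equal to i)
Cumulative count: [1, 1, 1, 2, 3, 3, 4, 4, 4, 4, 4, 7, 8, 10]
Sorted: [0, 3, 4, 6, 11, 11, 11, 12, 13, 13]


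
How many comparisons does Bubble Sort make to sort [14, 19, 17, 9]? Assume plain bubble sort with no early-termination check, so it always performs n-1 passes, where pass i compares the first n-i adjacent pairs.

Pass 1: compare adjacent pairs (0,1)..(2,3) = 3 comparison(s), 2 swap(s) -> [14, 17, 9, 19]
Pass 2: compare adjacent pairs (0,1)..(1,2) = 2 comparison(s), 1 swap(s) -> [14, 9, 17, 19]
Pass 3: compare adjacent pairs (0,1)..(0,1) = 1 comparison(s), 1 swap(s) -> [9, 14, 17, 19]
Total comparisons: 3 + 2 + 1 = 6


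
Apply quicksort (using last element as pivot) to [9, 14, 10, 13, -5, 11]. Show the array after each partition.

Partition 1: pivot=11 at index 3 -> [9, 10, -5, 11, 14, 13]
Partition 2: pivot=-5 at index 0 -> [-5, 10, 9, 11, 14, 13]
Partition 3: pivot=9 at index 1 -> [-5, 9, 10, 11, 14, 13]
Partition 4: pivot=13 at index 4 -> [-5, 9, 10, 11, 13, 14]


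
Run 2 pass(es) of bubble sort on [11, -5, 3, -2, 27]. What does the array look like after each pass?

After pass 1: [-5, 3, -2, 11, 27] (3 swaps)
After pass 2: [-5, -2, 3, 11, 27] (1 swaps)
Total swaps: 4


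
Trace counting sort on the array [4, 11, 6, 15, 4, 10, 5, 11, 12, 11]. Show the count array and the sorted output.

Count array: [0, 0, 0, 0, 2, 1, 1, 0, 0, 0, 1, 3, 1, 0, 0, 1]
(count[i] = number of elements equal to i)
Cumulative count: [0, 0, 0, 0, 2, 3, 4, 4, 4, 4, 5, 8, 9, 9, 9, 10]
Sorted: [4, 4, 5, 6, 10, 11, 11, 11, 12, 15]


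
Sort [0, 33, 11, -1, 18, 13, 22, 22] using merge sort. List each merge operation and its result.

Divide and conquer:
  Merge [0] + [33] -> [0, 33]
  Merge [11] + [-1] -> [-1, 11]
  Merge [0, 33] + [-1, 11] -> [-1, 0, 11, 33]
  Merge [18] + [13] -> [13, 18]
  Merge [22] + [22] -> [22, 22]
  Merge [13, 18] + [22, 22] -> [13, 18, 22, 22]
  Merge [-1, 0, 11, 33] + [13, 18, 22, 22] -> [-1, 0, 11, 13, 18, 22, 22, 33]


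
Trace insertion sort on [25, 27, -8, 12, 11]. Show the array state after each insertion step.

First element 25 is already 'sorted'
Insert 27: shifted 0 elements -> [25, 27, -8, 12, 11]
Insert -8: shifted 2 elements -> [-8, 25, 27, 12, 11]
Insert 12: shifted 2 elements -> [-8, 12, 25, 27, 11]
Insert 11: shifted 3 elements -> [-8, 11, 12, 25, 27]


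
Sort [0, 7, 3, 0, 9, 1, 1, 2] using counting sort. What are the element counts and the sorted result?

Count array: [2, 2, 1, 1, 0, 0, 0, 1, 0, 1]
(count[i] = number of elements equal to i)
Cumulative count: [2, 4, 5, 6, 6, 6, 6, 7, 7, 8]
Sorted: [0, 0, 1, 1, 2, 3, 7, 9]
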